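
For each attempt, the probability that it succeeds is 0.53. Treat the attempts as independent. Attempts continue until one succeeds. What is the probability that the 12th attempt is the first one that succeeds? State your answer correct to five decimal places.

0.00013

Geometric (trials to first success), p = 0.53.
P(Y = 12) = (1−p)^11 · p = 0.00024722 · 0.53 = 0.0001310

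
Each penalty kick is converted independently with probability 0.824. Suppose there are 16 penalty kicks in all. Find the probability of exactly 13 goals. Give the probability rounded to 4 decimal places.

X ~ Binomial(n=16, p=0.824).
P(X=13) = C(16,13) · p^13 · (1−p)^3
= 560 · 0.080733 · 0.0054518 = 0.246479

0.2465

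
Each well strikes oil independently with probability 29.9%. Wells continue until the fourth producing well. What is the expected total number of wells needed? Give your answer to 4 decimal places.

Y = total wells until the fourth success; negative binomial with r=4, p=0.299.
E[Y] = r / p = 4 / 0.299 = 13.377926

13.3779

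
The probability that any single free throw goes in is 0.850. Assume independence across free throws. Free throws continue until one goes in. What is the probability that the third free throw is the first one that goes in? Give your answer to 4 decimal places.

0.0191

Geometric (trials to first success), p = 0.85.
P(Y = 3) = (1−p)^2 · p = 0.0225 · 0.85 = 0.019125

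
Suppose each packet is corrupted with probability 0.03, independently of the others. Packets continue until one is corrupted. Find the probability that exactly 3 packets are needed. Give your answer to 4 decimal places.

0.0282

Geometric (trials to first success), p = 0.03.
P(Y = 3) = (1−p)^2 · p = 0.9409 · 0.03 = 0.028227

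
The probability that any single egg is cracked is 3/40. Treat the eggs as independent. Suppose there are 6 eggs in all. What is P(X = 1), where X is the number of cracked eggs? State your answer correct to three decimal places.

0.305

X ~ Binomial(n=6, p=0.075).
P(X=1) = C(6,1) · p^1 · (1−p)^5
= 6 · 0.075 · 0.67719 = 0.30473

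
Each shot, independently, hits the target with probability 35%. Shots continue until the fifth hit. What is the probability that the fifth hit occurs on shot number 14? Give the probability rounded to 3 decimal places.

Y = trial on which the fifth success occurs; negative binomial, r=5, p=0.35.
P(Y=14) = C(13,4) · p^5 · (1−p)^9
= 715 · 0.0052522 · 0.020712 = 0.07778

0.078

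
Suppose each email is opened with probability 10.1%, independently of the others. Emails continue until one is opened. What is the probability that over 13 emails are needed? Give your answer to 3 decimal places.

0.251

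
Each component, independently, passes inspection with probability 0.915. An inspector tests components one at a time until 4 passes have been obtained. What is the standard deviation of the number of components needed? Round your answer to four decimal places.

0.6373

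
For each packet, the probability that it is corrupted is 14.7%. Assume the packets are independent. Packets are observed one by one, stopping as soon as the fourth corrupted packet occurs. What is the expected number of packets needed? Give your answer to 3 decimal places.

27.211

Y = total packets until the fourth success; negative binomial with r=4, p=0.147.
E[Y] = r / p = 4 / 0.147 = 27.21088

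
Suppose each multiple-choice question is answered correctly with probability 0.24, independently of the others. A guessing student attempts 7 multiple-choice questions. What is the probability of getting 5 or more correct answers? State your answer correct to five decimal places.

0.01072

X ~ Binomial(7, 0.24); P(X ≥ 5) = Σ C(7,k) p^k (1−p)^(7−k) over k:
  k=5: C(7,5)·0.24^5·0.76^2 = 0.0096583
  k=6: C(7,6)·0.24^6·0.76^1 = 0.0010167
  k=7: C(7,7)·0.24^7·0.76^0 = 0.0000459
Total = 0.0107209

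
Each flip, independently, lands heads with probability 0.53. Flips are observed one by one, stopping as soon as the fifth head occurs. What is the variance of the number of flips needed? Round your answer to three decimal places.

Y = total flips until the fifth success; negative binomial with r=5, p=0.53.
Var(Y) = r(1−p)/p² = 5·0.47 / 0.53² = 8.36597

8.366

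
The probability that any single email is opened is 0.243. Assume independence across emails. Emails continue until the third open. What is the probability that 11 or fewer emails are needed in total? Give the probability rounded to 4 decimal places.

0.5229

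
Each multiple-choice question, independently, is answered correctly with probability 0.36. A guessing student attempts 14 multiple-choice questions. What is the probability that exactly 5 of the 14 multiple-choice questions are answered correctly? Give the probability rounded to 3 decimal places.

0.218

X ~ Binomial(n=14, p=0.36).
P(X=5) = C(14,5) · p^5 · (1−p)^9
= 2002 · 0.0060466 · 0.018014 = 0.21807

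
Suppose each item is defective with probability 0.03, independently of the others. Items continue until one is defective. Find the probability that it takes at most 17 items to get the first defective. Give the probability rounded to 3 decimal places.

0.404

Y = number of items to the first success; geometric, p = 0.03.
P(Y ≤ 17) = 1 − (1−p)^17 = 1 − 0.59583 = 0.40417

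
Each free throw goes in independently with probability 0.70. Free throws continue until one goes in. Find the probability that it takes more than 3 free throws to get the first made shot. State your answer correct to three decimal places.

0.027

Y = number of free throws to the first success; geometric, p = 0.70.
P(Y > 3) = P(first 3 all fail) = (1−p)^3 = 0.02700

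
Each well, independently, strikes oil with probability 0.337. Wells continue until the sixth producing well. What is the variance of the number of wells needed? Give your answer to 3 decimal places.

Y = total wells until the sixth success; negative binomial with r=6, p=0.337.
Var(Y) = r(1−p)/p² = 6·0.663 / 0.337² = 35.02716

35.027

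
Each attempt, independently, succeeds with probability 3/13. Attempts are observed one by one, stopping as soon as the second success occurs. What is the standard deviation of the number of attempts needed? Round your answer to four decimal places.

5.3748

Y = total attempts until the second success; negative binomial with r=2, p=0.230769.
SD(Y) = √[r(1−p)/p²] = √(28.888889) = 5.374838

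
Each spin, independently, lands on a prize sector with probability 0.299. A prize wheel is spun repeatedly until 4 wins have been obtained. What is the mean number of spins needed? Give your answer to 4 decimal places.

13.3779

Y = total spins until the fourth success; negative binomial with r=4, p=0.299.
E[Y] = r / p = 4 / 0.299 = 13.377926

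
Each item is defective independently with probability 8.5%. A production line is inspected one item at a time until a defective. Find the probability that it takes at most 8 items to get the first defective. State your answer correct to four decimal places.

0.5087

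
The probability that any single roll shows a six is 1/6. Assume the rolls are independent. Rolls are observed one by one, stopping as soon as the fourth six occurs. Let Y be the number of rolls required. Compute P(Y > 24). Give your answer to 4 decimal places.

Needing more than 24 rolls ⇔ fewer than 4 successes in the first 24. With X ~ Binomial(24, 0.166667), P(Y > 24) = P(X ≤ 3).
  k=0: C(24,0)·0.166667^0·0.833333^24 = 0.012579
  k=1: C(24,1)·0.166667^1·0.833333^23 = 0.060380
  k=2: C(24,2)·0.166667^2·0.833333^22 = 0.138873
  k=3: C(24,3)·0.166667^3·0.833333^21 = 0.203681
P(X ≤ 3) = 0.415513

0.4155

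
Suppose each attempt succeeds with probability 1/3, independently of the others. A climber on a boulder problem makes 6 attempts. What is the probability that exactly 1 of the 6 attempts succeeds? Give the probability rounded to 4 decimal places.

0.2634

X ~ Binomial(n=6, p=0.333333).
P(X=1) = C(6,1) · p^1 · (1−p)^5
= 6 · 0.33333 · 0.13169 = 0.263374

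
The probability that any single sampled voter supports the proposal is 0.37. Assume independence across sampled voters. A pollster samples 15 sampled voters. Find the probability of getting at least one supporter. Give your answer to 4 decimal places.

0.9990

P(at least one) = 1 − P(none) = 1 − (1 − 0.37)^15
= 1 − 0.000977 = 0.999023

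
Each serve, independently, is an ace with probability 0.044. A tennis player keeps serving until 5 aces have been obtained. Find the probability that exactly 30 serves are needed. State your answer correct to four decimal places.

Y = trial on which the fifth success occurs; negative binomial, r=5, p=0.044.
P(Y=30) = C(29,4) · p^5 · (1−p)^25
= 23751 · 1.6492e-07 · 0.32467 = 0.001272

0.0013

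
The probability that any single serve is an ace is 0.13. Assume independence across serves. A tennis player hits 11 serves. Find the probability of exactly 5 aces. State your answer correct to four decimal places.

0.0074

X ~ Binomial(n=11, p=0.13).
P(X=5) = C(11,5) · p^5 · (1−p)^6
= 462 · 3.7129e-05 · 0.43363 = 0.007438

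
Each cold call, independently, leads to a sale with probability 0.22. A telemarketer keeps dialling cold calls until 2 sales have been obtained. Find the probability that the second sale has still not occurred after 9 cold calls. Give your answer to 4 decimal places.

0.3782

Needing more than 9 cold calls ⇔ fewer than 2 successes in the first 9. With X ~ Binomial(9, 0.22), P(Y > 9) = P(X ≤ 1).
  k=0: C(9,0)·0.22^0·0.78^9 = 0.106869
  k=1: C(9,1)·0.22^1·0.78^8 = 0.271283
P(X ≤ 1) = 0.378152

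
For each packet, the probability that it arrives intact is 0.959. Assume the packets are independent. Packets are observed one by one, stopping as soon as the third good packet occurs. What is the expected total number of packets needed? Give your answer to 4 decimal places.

Y = total packets until the third success; negative binomial with r=3, p=0.959.
E[Y] = r / p = 3 / 0.959 = 3.128259

3.1283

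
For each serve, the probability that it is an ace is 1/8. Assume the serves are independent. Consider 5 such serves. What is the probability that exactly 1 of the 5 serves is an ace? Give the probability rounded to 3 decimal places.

X ~ Binomial(n=5, p=0.125).
P(X=1) = C(5,1) · p^1 · (1−p)^4
= 5 · 0.125 · 0.58618 = 0.36636

0.366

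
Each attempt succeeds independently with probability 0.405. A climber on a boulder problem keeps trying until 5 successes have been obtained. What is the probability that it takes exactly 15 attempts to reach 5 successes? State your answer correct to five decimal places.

0.06066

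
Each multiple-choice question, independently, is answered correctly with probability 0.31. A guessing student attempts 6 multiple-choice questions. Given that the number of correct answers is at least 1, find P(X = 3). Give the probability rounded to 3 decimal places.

X ~ Binomial(6, 0.31). Want P(X=3 | X≥1) = P(X=3) / P(X≥1).
P(X=3) = C(6,3)·0.31^3·0.69^3 = 0.19573
P(X≥1) = 1 − 0.10792 = 0.89208
Ratio = 0.19573 / 0.89208 = 0.21941

0.219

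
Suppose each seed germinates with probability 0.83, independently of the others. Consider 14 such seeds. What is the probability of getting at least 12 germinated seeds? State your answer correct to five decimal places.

X ~ Binomial(14, 0.83); P(X ≥ 12) = Σ C(14,k) p^k (1−p)^(14−k) over k:
  k=12: C(14,12)·0.83^12·0.17^2 = 0.2811100
  k=13: C(14,13)·0.83^13·0.17^1 = 0.2111505
  k=14: C(14,14)·0.83^14·0.17^0 = 0.0736365
Total = 0.5658971

0.56590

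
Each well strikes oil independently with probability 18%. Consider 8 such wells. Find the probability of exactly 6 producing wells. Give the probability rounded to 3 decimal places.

0.001

X ~ Binomial(n=8, p=0.18).
P(X=6) = C(8,6) · p^6 · (1−p)^2
= 28 · 3.4012e-05 · 0.6724 = 0.00064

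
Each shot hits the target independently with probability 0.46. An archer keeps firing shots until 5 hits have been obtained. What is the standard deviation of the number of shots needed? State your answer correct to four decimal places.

3.5721

Y = total shots until the fifth success; negative binomial with r=5, p=0.46.
SD(Y) = √[r(1−p)/p²] = √(12.759924) = 3.572104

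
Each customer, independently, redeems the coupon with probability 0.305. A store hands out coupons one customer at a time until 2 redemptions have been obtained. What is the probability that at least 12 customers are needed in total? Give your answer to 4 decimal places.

0.1065

Needing more than 11 customers ⇔ fewer than 2 successes in the first 11. With X ~ Binomial(11, 0.305), P(Y > 11) = P(X ≤ 1).
  k=0: C(11,0)·0.305^0·0.695^11 = 0.018274
  k=1: C(11,1)·0.305^1·0.695^10 = 0.088215
P(X ≤ 1) = 0.106489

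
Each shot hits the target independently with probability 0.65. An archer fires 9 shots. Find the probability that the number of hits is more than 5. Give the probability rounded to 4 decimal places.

X ~ Binomial(9, 0.65); P(X ≥ 6) = Σ C(9,k) p^k (1−p)^(9−k) over k:
  k=6: C(9,6)·0.65^6·0.35^3 = 0.271621
  k=7: C(9,7)·0.65^7·0.35^2 = 0.216188
  k=8: C(9,8)·0.65^8·0.35^1 = 0.100373
  k=9: C(9,9)·0.65^9·0.35^0 = 0.020712
Total = 0.608894

0.6089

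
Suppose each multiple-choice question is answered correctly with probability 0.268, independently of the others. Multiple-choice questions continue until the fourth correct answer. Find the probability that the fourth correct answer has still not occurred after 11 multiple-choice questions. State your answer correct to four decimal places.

Needing more than 11 multiple-choice questions ⇔ fewer than 4 successes in the first 11. With X ~ Binomial(11, 0.268), P(Y > 11) = P(X ≤ 3).
  k=0: C(11,0)·0.268^0·0.732^11 = 0.032331
  k=1: C(11,1)·0.268^1·0.732^10 = 0.130208
  k=2: C(11,2)·0.268^2·0.732^9 = 0.238359
  k=3: C(11,3)·0.268^3·0.732^8 = 0.261804
P(X ≤ 3) = 0.662703

0.6627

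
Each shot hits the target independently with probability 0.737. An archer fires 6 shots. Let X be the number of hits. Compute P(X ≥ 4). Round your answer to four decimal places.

0.8095

X ~ Binomial(6, 0.737); P(X ≥ 4) = Σ C(6,k) p^k (1−p)^(6−k) over k:
  k=4: C(6,4)·0.737^4·0.263^2 = 0.306107
  k=5: C(6,5)·0.737^5·0.263^1 = 0.343119
  k=6: C(6,6)·0.737^6·0.263^0 = 0.160253
Total = 0.809478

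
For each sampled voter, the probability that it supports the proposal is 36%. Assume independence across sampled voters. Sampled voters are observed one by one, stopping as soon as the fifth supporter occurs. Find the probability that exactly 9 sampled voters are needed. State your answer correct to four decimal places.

0.0710

Y = trial on which the fifth success occurs; negative binomial, r=5, p=0.36.
P(Y=9) = C(8,4) · p^5 · (1−p)^4
= 70 · 0.0060466 · 0.16777 = 0.071012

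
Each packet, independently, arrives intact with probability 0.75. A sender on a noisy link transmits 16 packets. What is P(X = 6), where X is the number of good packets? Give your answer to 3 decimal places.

X ~ Binomial(n=16, p=0.75).
P(X=6) = C(16,6) · p^6 · (1−p)^10
= 8008 · 0.17798 · 9.5367e-07 = 0.00136

0.001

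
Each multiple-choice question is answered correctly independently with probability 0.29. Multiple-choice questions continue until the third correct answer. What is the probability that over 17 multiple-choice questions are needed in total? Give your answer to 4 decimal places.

0.0907

Needing more than 17 multiple-choice questions ⇔ fewer than 3 successes in the first 17. With X ~ Binomial(17, 0.29), P(Y > 17) = P(X ≤ 2).
  k=0: C(17,0)·0.29^0·0.71^17 = 0.002961
  k=1: C(17,1)·0.29^1·0.71^16 = 0.020558
  k=2: C(17,2)·0.29^2·0.71^15 = 0.067175
P(X ≤ 2) = 0.090694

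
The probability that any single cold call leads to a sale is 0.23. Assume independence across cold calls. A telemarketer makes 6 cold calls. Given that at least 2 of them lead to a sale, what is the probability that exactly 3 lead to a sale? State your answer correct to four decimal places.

0.2657

X ~ Binomial(6, 0.23). Want P(X=3 | X≥2) = P(X=3) / P(X≥2).
P(X=3) = C(6,3)·0.23^3·0.77^3 = 0.111093
P(X≥2) = 1 − 0.208422 − 0.373536 = 0.418041
Ratio = 0.111093 / 0.418041 = 0.265746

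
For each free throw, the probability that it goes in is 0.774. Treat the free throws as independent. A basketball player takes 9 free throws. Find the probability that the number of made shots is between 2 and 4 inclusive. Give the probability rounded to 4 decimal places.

X ~ Binomial(9, 0.774); P(2 ≤ X ≤ 4) = Σ C(9,k) p^k (1−p)^(9−k) over k:
  k=2: C(9,2)·0.774^2·0.226^7 = 0.000649
  k=3: C(9,3)·0.774^3·0.226^6 = 0.005190
  k=4: C(9,4)·0.774^4·0.226^5 = 0.026661
Total = 0.032500

0.0325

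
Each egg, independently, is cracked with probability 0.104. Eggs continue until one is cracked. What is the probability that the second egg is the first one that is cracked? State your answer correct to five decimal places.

0.09318

Geometric (trials to first success), p = 0.104.
P(Y = 2) = (1−p)^1 · p = 0.896 · 0.104 = 0.0931840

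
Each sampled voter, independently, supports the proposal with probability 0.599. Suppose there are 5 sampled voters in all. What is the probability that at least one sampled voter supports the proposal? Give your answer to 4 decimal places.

0.9896

P(at least one) = 1 − P(none) = 1 − (1 − 0.599)^5
= 1 − 0.010369 = 0.989631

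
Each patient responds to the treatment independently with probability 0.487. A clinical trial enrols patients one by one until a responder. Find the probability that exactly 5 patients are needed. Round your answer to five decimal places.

Geometric (trials to first success), p = 0.487.
P(Y = 5) = (1−p)^4 · p = 0.069258 · 0.487 = 0.0337286

0.03373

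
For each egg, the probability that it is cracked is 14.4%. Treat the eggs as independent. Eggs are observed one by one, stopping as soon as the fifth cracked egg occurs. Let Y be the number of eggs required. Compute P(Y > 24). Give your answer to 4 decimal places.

Needing more than 24 eggs ⇔ fewer than 5 successes in the first 24. With X ~ Binomial(24, 0.144), P(Y > 24) = P(X ≤ 4).
  k=0: C(24,0)·0.144^0·0.856^24 = 0.023954
  k=1: C(24,1)·0.144^1·0.856^23 = 0.096710
  k=2: C(24,2)·0.144^2·0.856^22 = 0.187093
  k=3: C(24,3)·0.144^3·0.856^21 = 0.230806
  k=4: C(24,4)·0.144^4·0.856^20 = 0.203843
P(X ≤ 4) = 0.742405

0.7424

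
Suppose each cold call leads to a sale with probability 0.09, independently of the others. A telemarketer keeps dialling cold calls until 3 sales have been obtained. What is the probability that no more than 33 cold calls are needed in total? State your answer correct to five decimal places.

Finishing within 33 cold calls ⇔ at least 3 successes in the first 33. With X ~ Binomial(33, 0.09), P(Y ≤ 33) = 1 − P(X ≤ 2).
  k=0: C(33,0)·0.09^0·0.91^33 = 0.0445006
  k=1: C(33,1)·0.09^1·0.91^32 = 0.1452382
  k=2: C(33,2)·0.09^2·0.91^31 = 0.2298276
1 − 0.4195664 = 0.5804336

0.58043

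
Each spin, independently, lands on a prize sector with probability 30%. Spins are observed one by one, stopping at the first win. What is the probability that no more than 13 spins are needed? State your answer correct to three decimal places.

0.990

Y = number of spins to the first success; geometric, p = 0.30.
P(Y ≤ 13) = 1 − (1−p)^13 = 1 − 0.00969 = 0.99031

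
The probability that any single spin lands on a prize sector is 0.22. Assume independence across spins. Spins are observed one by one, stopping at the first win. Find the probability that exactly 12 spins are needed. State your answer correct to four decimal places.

Geometric (trials to first success), p = 0.22.
P(Y = 12) = (1−p)^11 · p = 0.065019 · 0.22 = 0.014304

0.0143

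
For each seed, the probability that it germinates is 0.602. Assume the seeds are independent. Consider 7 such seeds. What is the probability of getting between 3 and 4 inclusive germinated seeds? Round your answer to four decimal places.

0.4814

X ~ Binomial(7, 0.602); P(3 ≤ X ≤ 4) = Σ C(7,k) p^k (1−p)^(7−k) over k:
  k=3: C(7,3)·0.602^3·0.398^4 = 0.191597
  k=4: C(7,4)·0.602^4·0.398^3 = 0.289803
Total = 0.481401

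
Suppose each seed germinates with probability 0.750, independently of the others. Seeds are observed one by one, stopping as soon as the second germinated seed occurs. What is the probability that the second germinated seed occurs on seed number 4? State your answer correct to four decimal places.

0.1055

Y = trial on which the second success occurs; negative binomial, r=2, p=0.75.
P(Y=4) = C(3,1) · p^2 · (1−p)^2
= 3 · 0.5625 · 0.0625 = 0.105469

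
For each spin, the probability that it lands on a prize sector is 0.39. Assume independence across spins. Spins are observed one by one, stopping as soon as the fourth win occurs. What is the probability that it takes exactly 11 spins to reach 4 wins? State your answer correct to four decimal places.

0.0872

Y = trial on which the fourth success occurs; negative binomial, r=4, p=0.39.
P(Y=11) = C(10,3) · p^4 · (1−p)^7
= 120 · 0.023134 · 0.031427 = 0.087247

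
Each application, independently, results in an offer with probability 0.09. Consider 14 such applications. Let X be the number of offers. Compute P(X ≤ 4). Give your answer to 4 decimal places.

0.9941

X ~ Binomial(14, 0.09); P(X ≤ 4) = Σ C(14,k) p^k (1−p)^(14−k) over k:
  k=0: C(14,0)·0.09^0·0.91^14 = 0.267042
  k=1: C(14,1)·0.09^1·0.91^13 = 0.369750
  k=2: C(14,2)·0.09^2·0.91^12 = 0.237697
  k=3: C(14,3)·0.09^3·0.91^11 = 0.094034
  k=4: C(14,4)·0.09^4·0.91^10 = 0.025575
Total = 0.994098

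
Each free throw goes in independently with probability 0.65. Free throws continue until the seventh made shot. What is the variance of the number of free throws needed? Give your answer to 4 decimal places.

5.7988

Y = total free throws until the seventh success; negative binomial with r=7, p=0.65.
Var(Y) = r(1−p)/p² = 7·0.35 / 0.65² = 5.798817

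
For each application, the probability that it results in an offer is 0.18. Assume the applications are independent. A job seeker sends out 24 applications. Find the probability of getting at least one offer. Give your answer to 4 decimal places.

P(at least one) = 1 − P(none) = 1 − (1 − 0.18)^24
= 1 − 0.008541 = 0.991459

0.9915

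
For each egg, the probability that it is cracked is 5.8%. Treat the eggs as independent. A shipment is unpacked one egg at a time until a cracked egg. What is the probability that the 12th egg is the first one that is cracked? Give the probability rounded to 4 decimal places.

Geometric (trials to first success), p = 0.058.
P(Y = 12) = (1−p)^11 · p = 0.51827 · 0.058 = 0.030060

0.0301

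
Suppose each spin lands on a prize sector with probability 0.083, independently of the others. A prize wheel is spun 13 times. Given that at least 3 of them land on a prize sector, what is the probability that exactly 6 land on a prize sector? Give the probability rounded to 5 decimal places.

X ~ Binomial(13, 0.083). Want P(X=6 | X≥3) = P(X=6) / P(X≥3).
P(X=6) = C(13,6)·0.083^6·0.917^7 = 0.0003059
P(X≥3) = 1 − 0.3241913 − 0.3814639 − 0.2071636 = 0.0871812
Ratio = 0.0003059 / 0.0871812 = 0.0035087

0.00351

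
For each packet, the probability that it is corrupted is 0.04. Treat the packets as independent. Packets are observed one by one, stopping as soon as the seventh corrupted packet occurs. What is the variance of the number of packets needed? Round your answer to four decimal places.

Y = total packets until the seventh success; negative binomial with r=7, p=0.04.
Var(Y) = r(1−p)/p² = 7·0.96 / 0.04² = 4200.000000

4200.0000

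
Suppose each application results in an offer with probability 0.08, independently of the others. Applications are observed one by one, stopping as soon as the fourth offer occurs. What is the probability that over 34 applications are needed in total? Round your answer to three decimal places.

0.712

Needing more than 34 applications ⇔ fewer than 4 successes in the first 34. With X ~ Binomial(34, 0.08), P(Y > 34) = P(X ≤ 3).
  k=0: C(34,0)·0.08^0·0.92^34 = 0.05872
  k=1: C(34,1)·0.08^1·0.92^33 = 0.17361
  k=2: C(34,2)·0.08^2·0.92^32 = 0.24909
  k=3: C(34,3)·0.08^3·0.92^31 = 0.23104
P(X ≤ 3) = 0.71245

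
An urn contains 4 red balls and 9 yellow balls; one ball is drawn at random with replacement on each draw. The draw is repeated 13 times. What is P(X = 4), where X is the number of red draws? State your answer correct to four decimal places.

X ~ Binomial(n=13, p=0.307692).
P(X=4) = C(13,4) · p^4 · (1−p)^9
= 715 · 0.0089633 · 0.036534 = 0.234134

0.2341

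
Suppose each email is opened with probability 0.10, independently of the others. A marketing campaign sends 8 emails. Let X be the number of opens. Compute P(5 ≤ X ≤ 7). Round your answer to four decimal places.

0.0004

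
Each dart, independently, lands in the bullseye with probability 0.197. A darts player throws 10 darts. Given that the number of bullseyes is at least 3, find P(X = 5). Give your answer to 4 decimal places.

0.0797

X ~ Binomial(10, 0.197). Want P(X=5 | X≥3) = P(X=5) / P(X≥3).
P(X=5) = C(10,5)·0.197^5·0.803^5 = 0.024964
P(X≥3) = 1 − 0.111469 − 0.273468 − 0.301904 = 0.313159
Ratio = 0.024964 / 0.313159 = 0.079716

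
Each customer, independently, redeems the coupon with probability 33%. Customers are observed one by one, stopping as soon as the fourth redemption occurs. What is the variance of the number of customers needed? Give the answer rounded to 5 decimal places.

Y = total customers until the fourth success; negative binomial with r=4, p=0.33.
Var(Y) = r(1−p)/p² = 4·0.67 / 0.33² = 24.6097337

24.60973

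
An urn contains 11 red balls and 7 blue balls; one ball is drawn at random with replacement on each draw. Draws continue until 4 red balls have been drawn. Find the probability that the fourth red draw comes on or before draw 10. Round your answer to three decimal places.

Finishing within 10 draws ⇔ at least 4 successes in the first 10. With X ~ Binomial(10, 0.611111), P(Y ≤ 10) = 1 − P(X ≤ 3).
  k=0: C(10,0)·0.611111^0·0.388889^10 = 0.00008
  k=1: C(10,1)·0.611111^1·0.388889^9 = 0.00124
  k=2: C(10,2)·0.611111^2·0.388889^8 = 0.00879
  k=3: C(10,3)·0.611111^3·0.388889^7 = 0.03684
1 − 0.04695 = 0.95305

0.953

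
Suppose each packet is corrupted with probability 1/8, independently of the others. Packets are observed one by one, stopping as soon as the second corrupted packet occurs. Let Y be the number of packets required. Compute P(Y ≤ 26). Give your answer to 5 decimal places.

0.85357

Finishing within 26 packets ⇔ at least 2 successes in the first 26. With X ~ Binomial(26, 0.125), P(Y ≤ 26) = 1 − P(X ≤ 1).
  k=0: C(26,0)·0.125^0·0.875^26 = 0.0310606
  k=1: C(26,1)·0.125^1·0.875^25 = 0.1153678
1 − 0.1464284 = 0.8535716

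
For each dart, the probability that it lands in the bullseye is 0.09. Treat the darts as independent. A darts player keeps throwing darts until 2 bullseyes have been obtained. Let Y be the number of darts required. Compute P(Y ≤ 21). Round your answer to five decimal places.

Finishing within 21 darts ⇔ at least 2 successes in the first 21. With X ~ Binomial(21, 0.09), P(Y ≤ 21) = 1 − P(X ≤ 1).
  k=0: C(21,0)·0.09^0·0.91^21 = 0.1379969
  k=1: C(21,1)·0.09^1·0.91^20 = 0.2866089
1 − 0.4246058 = 0.5753942

0.57539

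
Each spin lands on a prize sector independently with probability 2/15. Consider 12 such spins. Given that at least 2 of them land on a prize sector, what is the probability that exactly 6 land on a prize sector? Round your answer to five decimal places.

0.00450

X ~ Binomial(12, 0.133333). Want P(X=6 | X≥2) = P(X=6) / P(X≥2).
P(X=6) = C(12,6)·0.133333^6·0.866667^6 = 0.0022000
P(X≥2) = 1 − 0.1795664 − 0.3315072 = 0.4889263
Ratio = 0.0022000 / 0.4889263 = 0.0044996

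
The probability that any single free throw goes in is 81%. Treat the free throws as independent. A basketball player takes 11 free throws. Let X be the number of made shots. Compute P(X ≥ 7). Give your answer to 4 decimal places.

X ~ Binomial(11, 0.81); P(X ≥ 7) = Σ C(11,k) p^k (1−p)^(11−k) over k:
  k=7: C(11,7)·0.81^7·0.19^4 = 0.098384
  k=8: C(11,8)·0.81^8·0.19^3 = 0.209713
  k=9: C(11,9)·0.81^9·0.19^2 = 0.298013
  k=10: C(11,10)·0.81^10·0.19^1 = 0.254095
  k=11: C(11,11)·0.81^11·0.19^0 = 0.098477
Total = 0.958682

0.9587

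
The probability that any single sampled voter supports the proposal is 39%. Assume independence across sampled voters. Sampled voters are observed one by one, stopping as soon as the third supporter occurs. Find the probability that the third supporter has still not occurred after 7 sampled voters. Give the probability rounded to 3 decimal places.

0.442

Needing more than 7 sampled voters ⇔ fewer than 3 successes in the first 7. With X ~ Binomial(7, 0.39), P(Y > 7) = P(X ≤ 2).
  k=0: C(7,0)·0.39^0·0.61^7 = 0.03143
  k=1: C(7,1)·0.39^1·0.61^6 = 0.14065
  k=2: C(7,2)·0.39^2·0.61^5 = 0.26977
P(X ≤ 2) = 0.44185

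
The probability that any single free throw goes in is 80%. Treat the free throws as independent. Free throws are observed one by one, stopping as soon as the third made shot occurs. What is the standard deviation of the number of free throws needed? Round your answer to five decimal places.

0.96825

Y = total free throws until the third success; negative binomial with r=3, p=0.80.
SD(Y) = √[r(1−p)/p²] = √(0.9375000) = 0.9682458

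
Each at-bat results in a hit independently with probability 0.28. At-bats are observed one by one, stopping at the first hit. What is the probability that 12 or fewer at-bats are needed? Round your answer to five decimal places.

0.98059

Y = number of at-bats to the first success; geometric, p = 0.28.
P(Y ≤ 12) = 1 − (1−p)^12 = 1 − 0.0194084 = 0.9805916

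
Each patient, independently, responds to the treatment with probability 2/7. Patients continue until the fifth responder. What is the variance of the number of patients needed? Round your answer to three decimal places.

43.750

Y = total patients until the fifth success; negative binomial with r=5, p=0.285714.
Var(Y) = r(1−p)/p² = 5·0.714286 / 0.285714² = 43.75000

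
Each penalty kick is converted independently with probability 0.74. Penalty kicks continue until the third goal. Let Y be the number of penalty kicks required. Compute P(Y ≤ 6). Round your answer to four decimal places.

Finishing within 6 penalty kicks ⇔ at least 3 successes in the first 6. With X ~ Binomial(6, 0.74), P(Y ≤ 6) = 1 − P(X ≤ 2).
  k=0: C(6,0)·0.74^0·0.26^6 = 0.000309
  k=1: C(6,1)·0.74^1·0.26^5 = 0.005275
  k=2: C(6,2)·0.74^2·0.26^4 = 0.037536
1 − 0.043120 = 0.956880

0.9569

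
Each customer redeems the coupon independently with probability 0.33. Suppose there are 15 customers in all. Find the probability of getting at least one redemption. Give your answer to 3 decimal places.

0.998

P(at least one) = 1 − P(none) = 1 − (1 − 0.33)^15
= 1 − 0.00246 = 0.99754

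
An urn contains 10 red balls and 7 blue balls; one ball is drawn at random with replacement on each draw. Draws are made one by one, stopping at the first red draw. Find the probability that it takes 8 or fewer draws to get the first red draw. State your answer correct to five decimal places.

Y = number of draws to the first success; geometric, p = 0.588235.
P(Y ≤ 8) = 1 − (1−p)^8 = 1 − 0.0008264 = 0.9991736

0.99917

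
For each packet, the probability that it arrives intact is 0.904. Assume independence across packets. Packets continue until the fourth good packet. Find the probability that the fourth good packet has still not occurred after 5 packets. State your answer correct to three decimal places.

0.076

Needing more than 5 packets ⇔ fewer than 4 successes in the first 5. With X ~ Binomial(5, 0.904), P(Y > 5) = P(X ≤ 3).
  k=0: C(5,0)·0.904^0·0.096^5 = 0.00001
  k=1: C(5,1)·0.904^1·0.096^4 = 0.00038
  k=2: C(5,2)·0.904^2·0.096^3 = 0.00723
  k=3: C(5,3)·0.904^3·0.096^2 = 0.06808
P(X ≤ 3) = 0.07571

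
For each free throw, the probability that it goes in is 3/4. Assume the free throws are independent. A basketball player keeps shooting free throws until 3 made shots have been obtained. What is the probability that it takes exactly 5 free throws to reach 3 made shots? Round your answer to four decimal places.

Y = trial on which the third success occurs; negative binomial, r=3, p=0.75.
P(Y=5) = C(4,2) · p^3 · (1−p)^2
= 6 · 0.42188 · 0.0625 = 0.158203

0.1582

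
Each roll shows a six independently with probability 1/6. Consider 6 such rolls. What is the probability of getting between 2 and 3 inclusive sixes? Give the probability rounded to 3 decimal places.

0.255

X ~ Binomial(6, 0.166667); P(2 ≤ X ≤ 3) = Σ C(6,k) p^k (1−p)^(6−k) over k:
  k=2: C(6,2)·0.166667^2·0.833333^4 = 0.20094
  k=3: C(6,3)·0.166667^3·0.833333^3 = 0.05358
Total = 0.25452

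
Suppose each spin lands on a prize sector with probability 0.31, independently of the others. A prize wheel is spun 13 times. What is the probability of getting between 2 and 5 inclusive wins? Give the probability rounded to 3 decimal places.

0.758

X ~ Binomial(13, 0.31); P(2 ≤ X ≤ 5) = Σ C(13,k) p^k (1−p)^(13−k) over k:
  k=2: C(13,2)·0.31^2·0.69^11 = 0.12652
  k=3: C(13,3)·0.31^3·0.69^10 = 0.20842
  k=4: C(13,4)·0.31^4·0.69^9 = 0.23410
  k=5: C(13,5)·0.31^5·0.69^8 = 0.18931
Total = 0.75835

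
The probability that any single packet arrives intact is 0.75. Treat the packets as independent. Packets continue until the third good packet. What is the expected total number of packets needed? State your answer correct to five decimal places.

Y = total packets until the third success; negative binomial with r=3, p=0.75.
E[Y] = r / p = 3 / 0.75 = 4.0000000

4.00000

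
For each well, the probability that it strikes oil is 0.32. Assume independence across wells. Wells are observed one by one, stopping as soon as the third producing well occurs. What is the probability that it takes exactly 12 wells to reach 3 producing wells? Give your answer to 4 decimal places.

0.0560

Y = trial on which the third success occurs; negative binomial, r=3, p=0.32.
P(Y=12) = C(11,2) · p^3 · (1−p)^9
= 55 · 0.032768 · 0.031087 = 0.056026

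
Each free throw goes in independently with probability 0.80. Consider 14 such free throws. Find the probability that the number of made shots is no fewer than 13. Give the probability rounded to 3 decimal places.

0.198

X ~ Binomial(14, 0.80); P(X ≥ 13) = Σ C(14,k) p^k (1−p)^(14−k) over k:
  k=13: C(14,13)·0.80^13·0.20^1 = 0.15393
  k=14: C(14,14)·0.80^14·0.20^0 = 0.04398
Total = 0.19791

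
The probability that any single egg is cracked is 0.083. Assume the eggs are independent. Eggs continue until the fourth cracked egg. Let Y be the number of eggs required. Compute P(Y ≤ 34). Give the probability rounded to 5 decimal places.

0.31106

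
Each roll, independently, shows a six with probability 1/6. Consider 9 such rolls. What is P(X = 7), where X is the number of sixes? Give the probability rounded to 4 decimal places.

0.0001

X ~ Binomial(n=9, p=0.166667).
P(X=7) = C(9,7) · p^7 · (1−p)^2
= 36 · 3.5722e-06 · 0.69444 = 0.000089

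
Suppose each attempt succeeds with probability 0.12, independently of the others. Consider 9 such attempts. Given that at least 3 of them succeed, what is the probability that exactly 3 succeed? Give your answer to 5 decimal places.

0.80963

X ~ Binomial(9, 0.12). Want P(X=3 | X≥3) = P(X=3) / P(X≥3).
P(X=3) = C(9,3)·0.12^3·0.88^6 = 0.0674092
P(X≥3) = 1 − 0.3164784 − 0.3884053 − 0.2118574 = 0.0832589
Ratio = 0.0674092 / 0.0832589 = 0.8096333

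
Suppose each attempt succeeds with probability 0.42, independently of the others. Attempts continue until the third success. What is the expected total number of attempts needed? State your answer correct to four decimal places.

Y = total attempts until the third success; negative binomial with r=3, p=0.42.
E[Y] = r / p = 3 / 0.42 = 7.142857

7.1429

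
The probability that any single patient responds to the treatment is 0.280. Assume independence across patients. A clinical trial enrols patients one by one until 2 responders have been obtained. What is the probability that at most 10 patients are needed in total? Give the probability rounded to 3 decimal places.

0.817

Finishing within 10 patients ⇔ at least 2 successes in the first 10. With X ~ Binomial(10, 0.28), P(Y ≤ 10) = 1 − P(X ≤ 1).
  k=0: C(10,0)·0.28^0·0.72^10 = 0.03744
  k=1: C(10,1)·0.28^1·0.72^9 = 0.14560
1 − 0.18304 = 0.81696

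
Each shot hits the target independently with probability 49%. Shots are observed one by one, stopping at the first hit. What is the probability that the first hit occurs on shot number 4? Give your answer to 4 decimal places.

Geometric (trials to first success), p = 0.49.
P(Y = 4) = (1−p)^3 · p = 0.13265 · 0.49 = 0.064999

0.0650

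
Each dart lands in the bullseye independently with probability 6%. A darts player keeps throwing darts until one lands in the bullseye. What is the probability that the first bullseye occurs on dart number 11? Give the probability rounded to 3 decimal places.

0.032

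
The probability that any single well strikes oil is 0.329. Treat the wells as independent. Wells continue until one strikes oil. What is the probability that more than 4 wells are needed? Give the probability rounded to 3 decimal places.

Y = number of wells to the first success; geometric, p = 0.329.
P(Y > 4) = P(first 4 all fail) = (1−p)^4 = 0.20272

0.203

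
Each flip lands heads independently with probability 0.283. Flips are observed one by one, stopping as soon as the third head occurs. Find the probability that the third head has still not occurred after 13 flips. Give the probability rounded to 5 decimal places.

Needing more than 13 flips ⇔ fewer than 3 successes in the first 13. With X ~ Binomial(13, 0.283), P(Y > 13) = P(X ≤ 2).
  k=0: C(13,0)·0.283^0·0.717^13 = 0.0132358
  k=1: C(13,1)·0.283^1·0.717^12 = 0.0679141
  k=2: C(13,2)·0.283^2·0.717^11 = 0.1608341
P(X ≤ 2) = 0.2419839

0.24198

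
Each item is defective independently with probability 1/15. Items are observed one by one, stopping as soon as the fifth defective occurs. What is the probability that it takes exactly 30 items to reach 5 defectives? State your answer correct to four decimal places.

0.0056

Y = trial on which the fifth success occurs; negative binomial, r=5, p=0.066667.
P(Y=30) = C(29,4) · p^5 · (1−p)^25
= 23751 · 1.3169e-06 · 0.1782 = 0.005574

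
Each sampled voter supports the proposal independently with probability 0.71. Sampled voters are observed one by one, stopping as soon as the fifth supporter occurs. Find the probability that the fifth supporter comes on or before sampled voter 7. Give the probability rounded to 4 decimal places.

0.6696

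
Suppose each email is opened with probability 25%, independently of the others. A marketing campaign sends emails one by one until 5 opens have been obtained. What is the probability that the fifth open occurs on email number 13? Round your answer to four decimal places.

0.0484

Y = trial on which the fifth success occurs; negative binomial, r=5, p=0.25.
P(Y=13) = C(12,4) · p^5 · (1−p)^8
= 495 · 0.00097656 · 0.10011 = 0.048394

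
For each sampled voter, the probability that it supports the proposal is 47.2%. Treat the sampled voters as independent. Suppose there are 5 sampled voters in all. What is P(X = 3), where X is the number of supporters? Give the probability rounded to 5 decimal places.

0.29315

X ~ Binomial(n=5, p=0.472).
P(X=3) = C(5,3) · p^3 · (1−p)^2
= 10 · 0.10515 · 0.27878 = 0.2931527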